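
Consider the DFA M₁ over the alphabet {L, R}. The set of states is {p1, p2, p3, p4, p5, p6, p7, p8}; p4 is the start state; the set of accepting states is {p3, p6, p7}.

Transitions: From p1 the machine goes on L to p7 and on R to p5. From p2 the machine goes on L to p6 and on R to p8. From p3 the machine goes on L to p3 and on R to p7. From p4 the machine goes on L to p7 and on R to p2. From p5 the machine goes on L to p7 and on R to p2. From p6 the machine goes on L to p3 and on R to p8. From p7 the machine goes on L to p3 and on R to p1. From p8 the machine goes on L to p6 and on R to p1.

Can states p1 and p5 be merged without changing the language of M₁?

All states are reachable from the start state.
Start with accepting vs non-accepting: {p3,p6,p7} | {p1,p2,p4,p5,p8}.
On input R, block {p3,p6,p7} splits into {p6,p7} and {p3}.
Stable partition: {p6,p7} | {p1,p2,p4,p5,p8} | {p3} — 3 equivalence classes.
p1 and p5 lie in the same block of the stable partition, so they are equivalent — no string distinguishes them.

Yes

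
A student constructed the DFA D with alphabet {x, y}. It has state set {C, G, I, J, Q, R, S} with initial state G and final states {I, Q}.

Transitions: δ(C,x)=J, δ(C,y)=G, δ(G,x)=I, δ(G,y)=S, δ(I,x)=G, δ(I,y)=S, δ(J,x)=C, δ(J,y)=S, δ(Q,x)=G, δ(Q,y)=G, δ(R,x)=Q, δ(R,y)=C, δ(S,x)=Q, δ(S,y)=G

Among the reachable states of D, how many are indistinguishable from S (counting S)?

First remove the unreachable states {C,J,R}; 4 states remain.
Start with accepting vs non-accepting: {I,Q} | {G,S}.
The partition is now stable with 2 blocks: {I,Q} | {G,S}.
The equivalence class containing S is {G,S}, of size 2.

2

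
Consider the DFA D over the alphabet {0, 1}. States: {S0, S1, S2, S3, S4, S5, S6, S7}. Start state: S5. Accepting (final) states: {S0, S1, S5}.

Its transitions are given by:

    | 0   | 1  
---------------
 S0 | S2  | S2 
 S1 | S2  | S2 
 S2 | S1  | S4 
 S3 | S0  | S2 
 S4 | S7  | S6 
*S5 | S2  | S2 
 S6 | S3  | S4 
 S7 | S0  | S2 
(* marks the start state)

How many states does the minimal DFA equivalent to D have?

Every state is reachable, so we keep all 8.
Initial partition by acceptance: {S0,S1,S5} | {S2,S3,S4,S6,S7}.
On input 0, block {S2,S3,S4,S6,S7} splits into {S2,S3,S7} and {S4,S6}.
Refine {S2,S3,S7} on symbol 1: members go to different blocks, giving {S3,S7} and {S2}.
No further refinement is possible. Final partition (4 blocks): {S0,S1,S5} | {S3,S7} | {S4,S6} | {S2}.

4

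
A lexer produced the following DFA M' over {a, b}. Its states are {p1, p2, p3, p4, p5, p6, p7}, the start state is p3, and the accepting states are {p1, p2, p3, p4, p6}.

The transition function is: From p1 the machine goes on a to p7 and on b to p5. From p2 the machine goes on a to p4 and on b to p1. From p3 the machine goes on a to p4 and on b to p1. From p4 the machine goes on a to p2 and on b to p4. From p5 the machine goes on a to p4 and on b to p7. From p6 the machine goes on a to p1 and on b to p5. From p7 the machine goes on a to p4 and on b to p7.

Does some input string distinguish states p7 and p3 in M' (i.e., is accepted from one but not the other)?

Reachable states from the start: {p1,p2,p3,p4,p5,p7}. Unreachable: {p6} — drop them.
Start with accepting vs non-accepting: {p1,p2,p3,p4} | {p5,p7}.
Split {p1,p2,p3,p4} by δ(·,a) → {p2,p3,p4} and {p1}.
On input b, block {p2,p3,p4} splits into {p2,p3} and {p4}.
The partition is now stable with 4 blocks: {p2,p3} | {p5,p7} | {p1} | {p4}.
p7 and p3 end up in different blocks, so they are distinguishable. For instance, the string 'ε' is accepted from only p3.

Yes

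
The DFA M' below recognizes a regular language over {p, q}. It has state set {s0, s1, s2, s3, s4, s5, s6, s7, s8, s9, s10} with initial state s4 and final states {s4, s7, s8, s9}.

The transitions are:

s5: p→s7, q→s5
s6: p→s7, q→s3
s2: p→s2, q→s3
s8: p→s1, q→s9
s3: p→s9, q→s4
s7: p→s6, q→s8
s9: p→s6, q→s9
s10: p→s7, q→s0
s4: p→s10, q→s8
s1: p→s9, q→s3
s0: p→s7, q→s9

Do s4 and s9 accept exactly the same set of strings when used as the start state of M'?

Yes

States {s2,s5} cannot be reached from the start state, so discard them.
P0 = {s4,s7,s8,s9} | {s0,s1,s3,s6,s10}.
On input q, block {s0,s1,s3,s6,s10} splits into {s1,s6,s10} and {s0,s3}.
The partition is now stable with 3 blocks: {s4,s7,s8,s9} | {s1,s6,s10} | {s0,s3}.
s4 and s9 lie in the same block of the stable partition, so they are equivalent — no string distinguishes them.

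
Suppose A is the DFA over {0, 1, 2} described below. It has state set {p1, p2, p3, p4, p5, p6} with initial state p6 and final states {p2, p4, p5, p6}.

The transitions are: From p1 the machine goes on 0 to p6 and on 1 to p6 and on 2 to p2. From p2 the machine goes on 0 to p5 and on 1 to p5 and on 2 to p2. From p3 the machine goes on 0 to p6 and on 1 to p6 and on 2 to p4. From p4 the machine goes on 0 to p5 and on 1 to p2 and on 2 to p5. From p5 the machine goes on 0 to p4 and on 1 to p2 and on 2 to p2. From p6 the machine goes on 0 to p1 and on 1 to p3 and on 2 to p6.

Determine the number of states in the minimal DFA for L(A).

Initial partition by acceptance: {p2,p4,p5,p6} | {p1,p3}.
On input 0, block {p2,p4,p5,p6} splits into {p2,p4,p5} and {p6}.
Stable partition: {p2,p4,p5} | {p1,p3} | {p6} — 3 equivalence classes.

3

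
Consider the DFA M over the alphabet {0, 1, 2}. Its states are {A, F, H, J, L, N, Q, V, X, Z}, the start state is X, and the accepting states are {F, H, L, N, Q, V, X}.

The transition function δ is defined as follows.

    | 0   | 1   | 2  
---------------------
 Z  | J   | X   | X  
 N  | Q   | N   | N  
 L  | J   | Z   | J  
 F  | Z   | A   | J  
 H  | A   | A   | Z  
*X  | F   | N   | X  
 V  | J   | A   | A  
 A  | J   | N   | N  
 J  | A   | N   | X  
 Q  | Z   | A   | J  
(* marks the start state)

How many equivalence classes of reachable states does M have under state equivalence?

3

First remove the unreachable states {H,L,V}; 7 states remain.
Initial partition by acceptance: {F,N,Q,X} | {A,J,Z}.
Refine {F,N,Q,X} on symbol 0: members go to different blocks, giving {N,X} and {F,Q}.
Stable partition: {N,X} | {A,J,Z} | {F,Q} — 3 equivalence classes.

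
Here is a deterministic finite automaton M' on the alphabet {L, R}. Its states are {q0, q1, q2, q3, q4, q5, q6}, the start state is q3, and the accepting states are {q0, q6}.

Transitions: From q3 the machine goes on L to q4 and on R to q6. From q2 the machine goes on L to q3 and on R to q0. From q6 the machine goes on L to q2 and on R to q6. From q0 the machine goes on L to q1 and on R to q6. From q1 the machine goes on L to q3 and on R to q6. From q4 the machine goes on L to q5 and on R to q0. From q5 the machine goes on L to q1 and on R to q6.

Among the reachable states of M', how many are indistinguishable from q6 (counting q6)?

Every state is reachable, so we keep all 7.
Start with accepting vs non-accepting: {q0,q6} | {q1,q2,q3,q4,q5}.
Stable partition: {q0,q6} | {q1,q2,q3,q4,q5} — 2 equivalence classes.
The equivalence class containing q6 is {q0,q6}, of size 2.

2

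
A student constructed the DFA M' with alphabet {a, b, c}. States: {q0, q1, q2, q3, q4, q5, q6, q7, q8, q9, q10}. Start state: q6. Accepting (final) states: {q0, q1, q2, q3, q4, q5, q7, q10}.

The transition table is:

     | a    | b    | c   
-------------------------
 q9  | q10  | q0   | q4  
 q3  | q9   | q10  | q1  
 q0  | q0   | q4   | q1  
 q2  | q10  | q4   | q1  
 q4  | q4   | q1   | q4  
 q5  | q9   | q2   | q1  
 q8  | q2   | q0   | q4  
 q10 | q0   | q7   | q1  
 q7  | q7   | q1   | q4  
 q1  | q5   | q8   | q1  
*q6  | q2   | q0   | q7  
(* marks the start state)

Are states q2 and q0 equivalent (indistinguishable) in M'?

Yes

States {q3} cannot be reached from the start state, so discard them.
Start with accepting vs non-accepting: {q0,q1,q2,q4,q5,q7,q10} | {q6,q8,q9}.
On input a, block {q0,q1,q2,q4,q5,q7,q10} splits into {q0,q1,q2,q4,q7,q10} and {q5}.
Refine {q0,q1,q2,q4,q7,q10} on symbol a: members go to different blocks, giving {q0,q2,q4,q7,q10} and {q1}.
Refine {q0,q2,q4,q7,q10} on symbol b: members go to different blocks, giving {q0,q2,q10} and {q4,q7}.
No further refinement is possible. Final partition (5 blocks): {q0,q2,q10} | {q6,q8,q9} | {q5} | {q1} | {q4,q7}.
q2 and q0 lie in the same block of the stable partition, so they are equivalent — no string distinguishes them.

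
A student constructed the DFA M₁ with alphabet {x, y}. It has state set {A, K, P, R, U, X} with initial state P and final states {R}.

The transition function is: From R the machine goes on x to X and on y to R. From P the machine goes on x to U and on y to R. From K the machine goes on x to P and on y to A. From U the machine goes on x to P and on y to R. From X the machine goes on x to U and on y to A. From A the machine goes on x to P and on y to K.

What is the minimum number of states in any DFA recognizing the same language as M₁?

All states are reachable from the start state.
P0 = {R} | {A,K,P,U,X}.
Refine {A,K,P,U,X} on symbol y: members go to different blocks, giving {A,K,X} and {P,U}.
Stable partition: {R} | {A,K,X} | {P,U} — 3 equivalence classes.

3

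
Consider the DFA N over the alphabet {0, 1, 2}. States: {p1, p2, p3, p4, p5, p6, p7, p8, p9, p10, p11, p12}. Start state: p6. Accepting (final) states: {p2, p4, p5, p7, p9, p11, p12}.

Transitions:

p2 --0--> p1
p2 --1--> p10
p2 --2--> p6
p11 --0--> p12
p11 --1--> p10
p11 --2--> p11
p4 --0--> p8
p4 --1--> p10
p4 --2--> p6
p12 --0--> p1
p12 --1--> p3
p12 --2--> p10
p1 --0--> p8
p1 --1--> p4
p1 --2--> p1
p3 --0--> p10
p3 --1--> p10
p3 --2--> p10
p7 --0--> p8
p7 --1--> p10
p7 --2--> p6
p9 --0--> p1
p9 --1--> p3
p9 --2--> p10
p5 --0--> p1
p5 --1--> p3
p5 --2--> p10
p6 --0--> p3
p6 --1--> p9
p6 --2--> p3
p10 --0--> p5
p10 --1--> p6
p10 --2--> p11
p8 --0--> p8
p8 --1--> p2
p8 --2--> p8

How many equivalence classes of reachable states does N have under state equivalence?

7

First remove the unreachable states {p7}; 11 states remain.
Start with accepting vs non-accepting: {p2,p4,p5,p9,p11,p12} | {p1,p3,p6,p8,p10}.
Refine {p2,p4,p5,p9,p11,p12} on symbol 0: members go to different blocks, giving {p2,p4,p5,p9,p12} and {p11}.
Refine {p1,p3,p6,p8,p10} on symbol 0: members go to different blocks, giving {p1,p3,p6,p8} and {p10}.
Split {p2,p4,p5,p9,p12} by δ(·,1) → {p5,p9,p12} and {p2,p4}.
Split {p1,p3,p6,p8} by δ(·,0) → {p1,p6,p8} and {p3}.
Refine {p1,p6,p8} on symbol 0: members go to different blocks, giving {p1,p8} and {p6}.
Stable partition: {p5,p9,p12} | {p1,p8} | {p11} | {p10} | {p2,p4} | {p3} | {p6} — 7 equivalence classes.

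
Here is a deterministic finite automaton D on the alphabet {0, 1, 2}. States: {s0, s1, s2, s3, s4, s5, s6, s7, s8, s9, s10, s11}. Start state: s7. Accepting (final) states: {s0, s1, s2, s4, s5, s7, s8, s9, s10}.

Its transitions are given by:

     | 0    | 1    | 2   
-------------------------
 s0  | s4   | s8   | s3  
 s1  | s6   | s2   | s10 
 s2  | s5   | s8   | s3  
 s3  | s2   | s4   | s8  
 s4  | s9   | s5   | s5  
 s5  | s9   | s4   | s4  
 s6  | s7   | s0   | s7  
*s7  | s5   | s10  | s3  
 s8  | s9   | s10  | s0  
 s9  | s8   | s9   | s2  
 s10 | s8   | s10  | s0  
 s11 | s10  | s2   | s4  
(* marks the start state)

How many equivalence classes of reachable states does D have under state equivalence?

States {s1,s6,s11} cannot be reached from the start state, so discard them.
Start with accepting vs non-accepting: {s0,s2,s4,s5,s7,s8,s9,s10} | {s3}.
Refine {s0,s2,s4,s5,s7,s8,s9,s10} on symbol 2: members go to different blocks, giving {s4,s5,s8,s9,s10} and {s0,s2,s7}.
Split {s4,s5,s8,s9,s10} by δ(·,2) → {s8,s9,s10} and {s4,s5}.
Stable partition: {s8,s9,s10} | {s3} | {s0,s2,s7} | {s4,s5} — 4 equivalence classes.

4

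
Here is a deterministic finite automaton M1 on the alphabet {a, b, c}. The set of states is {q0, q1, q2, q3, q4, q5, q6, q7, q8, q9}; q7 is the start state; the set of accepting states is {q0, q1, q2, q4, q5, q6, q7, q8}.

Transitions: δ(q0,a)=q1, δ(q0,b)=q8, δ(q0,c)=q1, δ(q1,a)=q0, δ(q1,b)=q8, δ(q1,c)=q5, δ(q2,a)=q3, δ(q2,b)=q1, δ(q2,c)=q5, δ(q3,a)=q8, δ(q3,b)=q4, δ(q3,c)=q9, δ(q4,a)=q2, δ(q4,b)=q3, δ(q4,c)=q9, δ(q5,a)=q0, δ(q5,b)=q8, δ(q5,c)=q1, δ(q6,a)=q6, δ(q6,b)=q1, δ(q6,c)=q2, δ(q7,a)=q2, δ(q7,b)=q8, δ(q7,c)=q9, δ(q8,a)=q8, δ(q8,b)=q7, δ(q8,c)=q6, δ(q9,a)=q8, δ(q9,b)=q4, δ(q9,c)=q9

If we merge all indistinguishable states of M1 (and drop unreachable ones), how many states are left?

Every state is reachable, so we keep all 10.
Start with accepting vs non-accepting: {q0,q1,q2,q4,q5,q6,q7,q8} | {q3,q9}.
Refine {q0,q1,q2,q4,q5,q6,q7,q8} on symbol a: members go to different blocks, giving {q0,q1,q4,q5,q6,q7,q8} and {q2}.
On input a, block {q0,q1,q4,q5,q6,q7,q8} splits into {q0,q1,q5,q6,q8} and {q4,q7}.
Refine {q0,q1,q5,q6,q8} on symbol b: members go to different blocks, giving {q0,q1,q5,q6} and {q8}.
On input b, block {q0,q1,q5,q6} splits into {q0,q1,q5} and {q6}.
On input b, block {q4,q7} splits into {q4} and {q7}.
Stable partition: {q0,q1,q5} | {q3,q9} | {q2} | {q4} | {q8} | {q6} | {q7} — 7 equivalence classes.

7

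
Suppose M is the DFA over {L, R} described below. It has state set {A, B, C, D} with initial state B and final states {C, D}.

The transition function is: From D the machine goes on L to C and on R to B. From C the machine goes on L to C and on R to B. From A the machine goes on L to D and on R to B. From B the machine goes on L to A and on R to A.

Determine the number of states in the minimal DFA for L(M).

3

Every state is reachable, so we keep all 4.
Initial partition by acceptance: {C,D} | {A,B}.
Split {A,B} by δ(·,L) → {A} and {B}.
The partition is now stable with 3 blocks: {C,D} | {A} | {B}.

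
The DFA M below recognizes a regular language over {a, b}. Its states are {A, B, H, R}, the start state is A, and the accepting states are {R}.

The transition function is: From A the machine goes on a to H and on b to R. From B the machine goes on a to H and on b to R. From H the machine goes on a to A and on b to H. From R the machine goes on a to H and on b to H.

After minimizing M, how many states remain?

Reachable states from the start: {A,H,R}. Unreachable: {B} — drop them.
Start with accepting vs non-accepting: {R} | {A,H}.
Split {A,H} by δ(·,b) → {H} and {A}.
No further refinement is possible. Final partition (3 blocks): {R} | {H} | {A}.

3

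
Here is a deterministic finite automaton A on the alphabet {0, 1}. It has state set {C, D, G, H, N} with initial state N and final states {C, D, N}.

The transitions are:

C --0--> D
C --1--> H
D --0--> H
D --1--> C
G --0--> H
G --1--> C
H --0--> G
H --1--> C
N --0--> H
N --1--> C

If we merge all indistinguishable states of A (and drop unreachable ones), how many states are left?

3

Every state is reachable, so we keep all 5.
Start with accepting vs non-accepting: {C,D,N} | {G,H}.
On input 0, block {C,D,N} splits into {D,N} and {C}.
No further refinement is possible. Final partition (3 blocks): {D,N} | {G,H} | {C}.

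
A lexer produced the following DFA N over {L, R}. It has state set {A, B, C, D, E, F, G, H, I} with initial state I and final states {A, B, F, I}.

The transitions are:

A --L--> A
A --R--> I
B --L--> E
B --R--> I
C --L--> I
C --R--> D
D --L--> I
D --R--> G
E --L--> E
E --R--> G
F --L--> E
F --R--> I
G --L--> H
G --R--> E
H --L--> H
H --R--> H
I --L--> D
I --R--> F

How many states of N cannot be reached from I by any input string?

No path from I leads to A, B, C; the other 6 states are all reachable.

3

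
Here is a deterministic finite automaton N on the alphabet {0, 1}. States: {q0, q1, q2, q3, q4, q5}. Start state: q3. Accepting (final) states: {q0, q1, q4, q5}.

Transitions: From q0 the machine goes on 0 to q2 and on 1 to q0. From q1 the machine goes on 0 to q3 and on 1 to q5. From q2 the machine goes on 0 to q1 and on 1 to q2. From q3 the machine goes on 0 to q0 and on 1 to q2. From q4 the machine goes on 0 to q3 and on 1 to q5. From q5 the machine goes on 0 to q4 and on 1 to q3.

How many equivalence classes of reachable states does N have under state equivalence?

All states are reachable from the start state.
Initial partition by acceptance: {q0,q1,q4,q5} | {q2,q3}.
On input 0, block {q0,q1,q4,q5} splits into {q0,q1,q4} and {q5}.
On input 1, block {q0,q1,q4} splits into {q1,q4} and {q0}.
On input 0, block {q2,q3} splits into {q2} and {q3}.
Stable partition: {q1,q4} | {q2} | {q5} | {q0} | {q3} — 5 equivalence classes.

5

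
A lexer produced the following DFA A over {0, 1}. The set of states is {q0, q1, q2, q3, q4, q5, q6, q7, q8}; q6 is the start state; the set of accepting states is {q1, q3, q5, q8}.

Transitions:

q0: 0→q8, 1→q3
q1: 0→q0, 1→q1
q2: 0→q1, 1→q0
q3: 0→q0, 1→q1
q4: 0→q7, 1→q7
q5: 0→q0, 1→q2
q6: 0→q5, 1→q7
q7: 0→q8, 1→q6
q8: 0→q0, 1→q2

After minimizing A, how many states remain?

States {q4} cannot be reached from the start state, so discard them.
Start with accepting vs non-accepting: {q1,q3,q5,q8} | {q0,q2,q6,q7}.
On input 1, block {q1,q3,q5,q8} splits into {q1,q3} and {q5,q8}.
On input 0, block {q0,q2,q6,q7} splits into {q0,q6,q7} and {q2}.
On input 1, block {q0,q6,q7} splits into {q6,q7} and {q0}.
The partition is now stable with 5 blocks: {q1,q3} | {q6,q7} | {q5,q8} | {q2} | {q0}.

5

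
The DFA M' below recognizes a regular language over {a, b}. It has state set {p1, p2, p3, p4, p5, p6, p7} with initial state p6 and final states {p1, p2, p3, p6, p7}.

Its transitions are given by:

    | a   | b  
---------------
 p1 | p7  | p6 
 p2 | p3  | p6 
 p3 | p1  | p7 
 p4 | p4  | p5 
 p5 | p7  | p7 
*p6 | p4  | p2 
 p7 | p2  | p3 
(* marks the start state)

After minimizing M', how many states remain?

Initial partition by acceptance: {p1,p2,p3,p6,p7} | {p4,p5}.
Refine {p1,p2,p3,p6,p7} on symbol a: members go to different blocks, giving {p1,p2,p3,p7} and {p6}.
On input b, block {p1,p2,p3,p7} splits into {p1,p2} and {p3,p7}.
On input a, block {p4,p5} splits into {p4} and {p5}.
No further refinement is possible. Final partition (5 blocks): {p1,p2} | {p4} | {p6} | {p3,p7} | {p5}.

5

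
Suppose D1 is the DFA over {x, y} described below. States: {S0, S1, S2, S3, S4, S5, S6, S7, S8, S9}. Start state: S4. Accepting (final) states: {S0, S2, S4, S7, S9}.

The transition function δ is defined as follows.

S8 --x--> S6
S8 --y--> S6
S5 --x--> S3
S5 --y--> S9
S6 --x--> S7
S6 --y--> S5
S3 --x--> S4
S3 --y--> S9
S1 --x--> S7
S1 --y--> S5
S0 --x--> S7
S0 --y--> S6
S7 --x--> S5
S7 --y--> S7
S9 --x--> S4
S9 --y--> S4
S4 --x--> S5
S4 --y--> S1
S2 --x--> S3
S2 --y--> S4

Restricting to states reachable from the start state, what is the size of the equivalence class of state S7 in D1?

1

States {S0,S2,S6,S8} cannot be reached from the start state, so discard them.
P0 = {S4,S7,S9} | {S1,S3,S5}.
Split {S4,S7,S9} by δ(·,x) → {S4,S7} and {S9}.
Split {S4,S7} by δ(·,y) → {S4} and {S7}.
Split {S1,S3,S5} by δ(·,x) → {S1} and {S3} and {S5}.
The partition is now stable with 6 blocks: {S4} | {S1} | {S9} | {S7} | {S3} | {S5}.
State S7 belongs to the block {S7}, which has 1 states.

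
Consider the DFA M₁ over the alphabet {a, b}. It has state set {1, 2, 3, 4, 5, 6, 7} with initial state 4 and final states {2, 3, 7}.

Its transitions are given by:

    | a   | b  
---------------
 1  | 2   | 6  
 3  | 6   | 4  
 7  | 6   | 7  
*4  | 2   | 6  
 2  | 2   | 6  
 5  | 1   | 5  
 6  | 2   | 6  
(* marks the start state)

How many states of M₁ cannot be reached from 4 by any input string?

4

Starting at 4 and following transitions, the reachable set is {2, 4, 6}. That leaves 1, 3, 5, 7 unreachable — 4 in total.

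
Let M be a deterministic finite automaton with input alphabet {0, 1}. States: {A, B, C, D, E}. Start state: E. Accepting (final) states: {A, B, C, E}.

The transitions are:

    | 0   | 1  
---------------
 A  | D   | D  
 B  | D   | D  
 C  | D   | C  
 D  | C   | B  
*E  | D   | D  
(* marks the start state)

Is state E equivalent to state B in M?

Yes

States {A} cannot be reached from the start state, so discard them.
Start with accepting vs non-accepting: {B,C,E} | {D}.
On input 1, block {B,C,E} splits into {B,E} and {C}.
No further refinement is possible. Final partition (3 blocks): {B,E} | {D} | {C}.
E and B lie in the same block of the stable partition, so they are equivalent — no string distinguishes them.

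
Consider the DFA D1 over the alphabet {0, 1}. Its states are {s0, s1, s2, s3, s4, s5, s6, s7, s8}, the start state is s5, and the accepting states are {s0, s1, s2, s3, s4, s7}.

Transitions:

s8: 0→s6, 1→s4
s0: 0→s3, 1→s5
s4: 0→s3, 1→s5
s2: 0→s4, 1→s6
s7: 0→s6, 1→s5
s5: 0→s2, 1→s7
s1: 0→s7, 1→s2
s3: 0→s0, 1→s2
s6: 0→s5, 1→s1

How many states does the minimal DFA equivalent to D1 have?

First remove the unreachable states {s8}; 8 states remain.
Start with accepting vs non-accepting: {s0,s1,s2,s3,s4,s7} | {s5,s6}.
Split {s0,s1,s2,s3,s4,s7} by δ(·,0) → {s0,s1,s2,s3,s4} and {s7}.
Split {s0,s1,s2,s3,s4} by δ(·,0) → {s0,s2,s3,s4} and {s1}.
Split {s0,s2,s3,s4} by δ(·,1) → {s0,s2,s4} and {s3}.
Refine {s0,s2,s4} on symbol 0: members go to different blocks, giving {s0,s4} and {s2}.
On input 0, block {s5,s6} splits into {s5} and {s6}.
Stable partition: {s0,s4} | {s5} | {s7} | {s1} | {s3} | {s2} | {s6} — 7 equivalence classes.

7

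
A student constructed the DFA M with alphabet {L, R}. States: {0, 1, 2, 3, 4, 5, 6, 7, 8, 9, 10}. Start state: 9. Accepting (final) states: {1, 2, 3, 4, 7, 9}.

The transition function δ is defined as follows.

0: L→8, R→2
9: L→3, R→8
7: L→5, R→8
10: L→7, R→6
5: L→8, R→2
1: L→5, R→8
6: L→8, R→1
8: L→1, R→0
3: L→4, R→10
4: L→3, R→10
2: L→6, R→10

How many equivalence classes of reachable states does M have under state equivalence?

4

All states are reachable from the start state.
Initial partition by acceptance: {1,2,3,4,7,9} | {0,5,6,8,10}.
Split {1,2,3,4,7,9} by δ(·,L) → {1,2,7} and {3,4,9}.
Split {0,5,6,8,10} by δ(·,L) → {0,5,6} and {8,10}.
The partition is now stable with 4 blocks: {1,2,7} | {0,5,6} | {3,4,9} | {8,10}.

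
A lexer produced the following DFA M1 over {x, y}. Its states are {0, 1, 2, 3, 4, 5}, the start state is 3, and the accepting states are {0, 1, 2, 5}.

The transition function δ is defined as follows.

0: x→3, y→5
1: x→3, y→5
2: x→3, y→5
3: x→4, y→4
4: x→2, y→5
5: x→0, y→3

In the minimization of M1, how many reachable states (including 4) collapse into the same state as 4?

1

First remove the unreachable states {1}; 5 states remain.
Initial partition by acceptance: {0,2,5} | {3,4}.
Refine {0,2,5} on symbol x: members go to different blocks, giving {0,2} and {5}.
Refine {3,4} on symbol x: members go to different blocks, giving {3} and {4}.
The partition is now stable with 4 blocks: {0,2} | {3} | {5} | {4}.
State 4 belongs to the block {4}, which has 1 states.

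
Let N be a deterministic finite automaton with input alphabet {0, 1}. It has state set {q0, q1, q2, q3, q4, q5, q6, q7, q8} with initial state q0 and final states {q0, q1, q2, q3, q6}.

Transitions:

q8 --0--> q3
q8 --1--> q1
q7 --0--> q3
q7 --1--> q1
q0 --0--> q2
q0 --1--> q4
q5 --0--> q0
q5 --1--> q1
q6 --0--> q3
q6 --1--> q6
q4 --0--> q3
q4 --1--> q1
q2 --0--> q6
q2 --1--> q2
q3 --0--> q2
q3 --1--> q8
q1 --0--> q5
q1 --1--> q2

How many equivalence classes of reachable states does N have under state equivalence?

5

First remove the unreachable states {q7}; 8 states remain.
P0 = {q0,q1,q2,q3,q6} | {q4,q5,q8}.
Split {q0,q1,q2,q3,q6} by δ(·,0) → {q0,q2,q3,q6} and {q1}.
On input 1, block {q0,q2,q3,q6} splits into {q0,q3} and {q2,q6}.
Refine {q2,q6} on symbol 0: members go to different blocks, giving {q2} and {q6}.
No further refinement is possible. Final partition (5 blocks): {q0,q3} | {q4,q5,q8} | {q1} | {q2} | {q6}.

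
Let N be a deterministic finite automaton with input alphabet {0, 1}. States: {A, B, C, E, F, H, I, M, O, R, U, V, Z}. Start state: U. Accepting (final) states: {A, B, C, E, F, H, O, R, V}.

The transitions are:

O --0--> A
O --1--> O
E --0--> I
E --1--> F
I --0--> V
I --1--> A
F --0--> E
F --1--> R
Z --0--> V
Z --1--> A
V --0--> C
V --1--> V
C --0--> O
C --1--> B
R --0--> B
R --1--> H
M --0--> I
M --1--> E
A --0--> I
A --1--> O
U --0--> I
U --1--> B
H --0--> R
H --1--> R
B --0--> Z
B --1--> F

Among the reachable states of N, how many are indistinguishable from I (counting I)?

States {M} cannot be reached from the start state, so discard them.
Initial partition by acceptance: {A,B,C,E,F,H,O,R,V} | {I,U,Z}.
Refine {A,B,C,E,F,H,O,R,V} on symbol 0: members go to different blocks, giving {C,F,H,O,R,V} and {A,B,E}.
On input 0, block {C,F,H,O,R,V} splits into {C,H,V} and {F,O,R}.
On input 0, block {C,H,V} splits into {C,H} and {V}.
On input 1, block {C,H} splits into {C} and {H}.
Split {I,U,Z} by δ(·,0) → {I,Z} and {U}.
Split {F,O,R} by δ(·,1) → {F,O} and {R}.
Split {F,O} by δ(·,1) → {O} and {F}.
Refine {A,B,E} on symbol 1: members go to different blocks, giving {B,E} and {A}.
The partition is now stable with 10 blocks: {C} | {I,Z} | {B,E} | {O} | {V} | {H} | {U} | {R} | {F} | {A}.
State I belongs to the block {I,Z}, which has 2 states.

2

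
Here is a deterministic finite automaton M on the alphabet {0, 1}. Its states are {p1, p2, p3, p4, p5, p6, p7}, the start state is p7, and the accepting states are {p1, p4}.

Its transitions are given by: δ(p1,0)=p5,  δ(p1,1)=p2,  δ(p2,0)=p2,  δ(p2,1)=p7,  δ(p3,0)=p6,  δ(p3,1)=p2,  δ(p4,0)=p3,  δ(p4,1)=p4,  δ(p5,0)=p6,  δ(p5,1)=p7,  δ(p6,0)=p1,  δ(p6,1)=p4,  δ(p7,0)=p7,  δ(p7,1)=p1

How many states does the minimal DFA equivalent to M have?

Every state is reachable, so we keep all 7.
Initial partition by acceptance: {p1,p4} | {p2,p3,p5,p6,p7}.
On input 1, block {p1,p4} splits into {p1} and {p4}.
Split {p2,p3,p5,p6,p7} by δ(·,0) → {p2,p3,p5,p7} and {p6}.
Refine {p2,p3,p5,p7} on symbol 0: members go to different blocks, giving {p2,p7} and {p3,p5}.
Refine {p2,p7} on symbol 1: members go to different blocks, giving {p2} and {p7}.
Refine {p3,p5} on symbol 1: members go to different blocks, giving {p3} and {p5}.
No further refinement is possible. Final partition (7 blocks): {p1} | {p2} | {p4} | {p6} | {p3} | {p7} | {p5}.

7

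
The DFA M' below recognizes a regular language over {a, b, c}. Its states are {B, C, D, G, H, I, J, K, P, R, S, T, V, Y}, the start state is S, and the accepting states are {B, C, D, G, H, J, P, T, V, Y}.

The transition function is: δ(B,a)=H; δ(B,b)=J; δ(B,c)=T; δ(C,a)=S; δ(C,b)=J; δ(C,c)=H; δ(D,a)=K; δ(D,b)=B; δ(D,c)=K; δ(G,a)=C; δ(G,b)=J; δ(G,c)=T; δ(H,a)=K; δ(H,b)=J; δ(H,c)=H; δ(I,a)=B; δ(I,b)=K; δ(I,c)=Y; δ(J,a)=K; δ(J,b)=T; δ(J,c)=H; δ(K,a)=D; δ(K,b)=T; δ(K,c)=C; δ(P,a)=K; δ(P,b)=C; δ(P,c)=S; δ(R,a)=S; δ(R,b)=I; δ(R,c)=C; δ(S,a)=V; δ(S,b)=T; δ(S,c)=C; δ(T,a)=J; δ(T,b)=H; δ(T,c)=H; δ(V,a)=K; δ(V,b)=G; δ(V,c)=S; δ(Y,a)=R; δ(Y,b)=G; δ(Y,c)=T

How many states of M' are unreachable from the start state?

4

Starting at S and following transitions, the reachable set is {B, C, D, G, H, J, K, S, T, V}. That leaves I, P, R, Y unreachable — 4 in total.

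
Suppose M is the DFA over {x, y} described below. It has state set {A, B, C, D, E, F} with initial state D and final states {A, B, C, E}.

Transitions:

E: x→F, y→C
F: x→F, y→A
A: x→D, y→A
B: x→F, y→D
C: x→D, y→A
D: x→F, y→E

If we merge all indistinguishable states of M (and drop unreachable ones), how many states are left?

2

States {B} cannot be reached from the start state, so discard them.
Initial partition by acceptance: {A,C,E} | {D,F}.
No further refinement is possible. Final partition (2 blocks): {A,C,E} | {D,F}.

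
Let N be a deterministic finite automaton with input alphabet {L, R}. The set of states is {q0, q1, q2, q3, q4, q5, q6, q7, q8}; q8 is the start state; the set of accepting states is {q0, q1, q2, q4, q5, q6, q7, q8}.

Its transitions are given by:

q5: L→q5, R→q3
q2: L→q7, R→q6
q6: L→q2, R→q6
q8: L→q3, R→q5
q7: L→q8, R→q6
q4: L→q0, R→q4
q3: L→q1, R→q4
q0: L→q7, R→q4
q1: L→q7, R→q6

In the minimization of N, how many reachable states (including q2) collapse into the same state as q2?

3

Initial partition by acceptance: {q0,q1,q2,q4,q5,q6,q7,q8} | {q3}.
Refine {q0,q1,q2,q4,q5,q6,q7,q8} on symbol L: members go to different blocks, giving {q0,q1,q2,q4,q5,q6,q7} and {q8}.
Refine {q0,q1,q2,q4,q5,q6,q7} on symbol L: members go to different blocks, giving {q0,q1,q2,q4,q5,q6} and {q7}.
On input L, block {q0,q1,q2,q4,q5,q6} splits into {q0,q1,q2} and {q4,q5,q6}.
Refine {q4,q5,q6} on symbol L: members go to different blocks, giving {q4,q6} and {q5}.
The partition is now stable with 6 blocks: {q0,q1,q2} | {q3} | {q8} | {q7} | {q4,q6} | {q5}.
State q2 belongs to the block {q0,q1,q2}, which has 3 states.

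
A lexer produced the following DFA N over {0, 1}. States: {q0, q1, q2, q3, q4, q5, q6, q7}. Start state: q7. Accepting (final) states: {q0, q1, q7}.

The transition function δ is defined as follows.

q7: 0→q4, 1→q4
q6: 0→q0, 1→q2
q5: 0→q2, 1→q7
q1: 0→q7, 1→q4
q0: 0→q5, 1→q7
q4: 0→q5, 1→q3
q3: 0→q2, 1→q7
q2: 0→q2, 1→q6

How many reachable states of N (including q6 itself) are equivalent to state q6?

1

States {q1} cannot be reached from the start state, so discard them.
P0 = {q0,q7} | {q2,q3,q4,q5,q6}.
On input 1, block {q0,q7} splits into {q0} and {q7}.
Refine {q2,q3,q4,q5,q6} on symbol 0: members go to different blocks, giving {q2,q3,q4,q5} and {q6}.
Split {q2,q3,q4,q5} by δ(·,1) → {q3,q5} and {q2} and {q4}.
The partition is now stable with 6 blocks: {q0} | {q3,q5} | {q7} | {q6} | {q2} | {q4}.
The equivalence class containing q6 is {q6}, of size 1.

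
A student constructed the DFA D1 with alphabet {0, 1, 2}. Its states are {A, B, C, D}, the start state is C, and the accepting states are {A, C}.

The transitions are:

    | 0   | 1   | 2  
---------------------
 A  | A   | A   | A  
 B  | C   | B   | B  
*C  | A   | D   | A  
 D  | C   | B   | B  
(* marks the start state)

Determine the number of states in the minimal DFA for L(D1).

Start with accepting vs non-accepting: {A,C} | {B,D}.
Refine {A,C} on symbol 1: members go to different blocks, giving {A} and {C}.
Stable partition: {A} | {B,D} | {C} — 3 equivalence classes.

3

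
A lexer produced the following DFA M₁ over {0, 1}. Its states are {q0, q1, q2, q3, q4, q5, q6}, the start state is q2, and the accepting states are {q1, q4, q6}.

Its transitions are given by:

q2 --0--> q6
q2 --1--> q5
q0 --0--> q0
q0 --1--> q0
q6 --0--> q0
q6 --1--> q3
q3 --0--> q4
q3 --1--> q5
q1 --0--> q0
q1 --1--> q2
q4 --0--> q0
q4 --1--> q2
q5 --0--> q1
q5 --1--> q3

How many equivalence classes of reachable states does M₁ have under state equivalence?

3

Start with accepting vs non-accepting: {q1,q4,q6} | {q0,q2,q3,q5}.
Refine {q0,q2,q3,q5} on symbol 0: members go to different blocks, giving {q2,q3,q5} and {q0}.
The partition is now stable with 3 blocks: {q1,q4,q6} | {q2,q3,q5} | {q0}.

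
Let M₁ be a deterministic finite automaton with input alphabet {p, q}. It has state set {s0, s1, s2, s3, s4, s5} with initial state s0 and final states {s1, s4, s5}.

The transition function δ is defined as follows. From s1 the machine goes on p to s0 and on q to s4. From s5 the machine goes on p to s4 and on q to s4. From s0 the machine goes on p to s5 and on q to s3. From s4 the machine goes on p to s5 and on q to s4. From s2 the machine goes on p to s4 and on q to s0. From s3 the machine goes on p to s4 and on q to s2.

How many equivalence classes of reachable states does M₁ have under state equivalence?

States {s1} cannot be reached from the start state, so discard them.
Start with accepting vs non-accepting: {s4,s5} | {s0,s2,s3}.
Stable partition: {s4,s5} | {s0,s2,s3} — 2 equivalence classes.

2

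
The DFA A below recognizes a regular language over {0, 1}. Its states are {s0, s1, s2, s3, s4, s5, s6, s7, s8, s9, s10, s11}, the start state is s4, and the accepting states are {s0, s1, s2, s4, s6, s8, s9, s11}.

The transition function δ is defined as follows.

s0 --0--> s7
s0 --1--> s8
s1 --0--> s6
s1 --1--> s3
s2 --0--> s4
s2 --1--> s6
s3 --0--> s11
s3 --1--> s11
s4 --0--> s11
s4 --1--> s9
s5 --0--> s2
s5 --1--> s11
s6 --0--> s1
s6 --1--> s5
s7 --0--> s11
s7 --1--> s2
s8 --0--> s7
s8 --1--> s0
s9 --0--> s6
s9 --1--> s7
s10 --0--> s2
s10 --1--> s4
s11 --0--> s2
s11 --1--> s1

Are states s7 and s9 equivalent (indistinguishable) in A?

States {s0,s8,s10} cannot be reached from the start state, so discard them.
Initial partition by acceptance: {s1,s2,s4,s6,s9,s11} | {s3,s5,s7}.
Split {s1,s2,s4,s6,s9,s11} by δ(·,1) → {s1,s6,s9} and {s2,s4,s11}.
Stable partition: {s1,s6,s9} | {s3,s5,s7} | {s2,s4,s11} — 3 equivalence classes.
s7 and s9 end up in different blocks, so they are distinguishable. For instance, the string 'ε' is accepted from only s9.

No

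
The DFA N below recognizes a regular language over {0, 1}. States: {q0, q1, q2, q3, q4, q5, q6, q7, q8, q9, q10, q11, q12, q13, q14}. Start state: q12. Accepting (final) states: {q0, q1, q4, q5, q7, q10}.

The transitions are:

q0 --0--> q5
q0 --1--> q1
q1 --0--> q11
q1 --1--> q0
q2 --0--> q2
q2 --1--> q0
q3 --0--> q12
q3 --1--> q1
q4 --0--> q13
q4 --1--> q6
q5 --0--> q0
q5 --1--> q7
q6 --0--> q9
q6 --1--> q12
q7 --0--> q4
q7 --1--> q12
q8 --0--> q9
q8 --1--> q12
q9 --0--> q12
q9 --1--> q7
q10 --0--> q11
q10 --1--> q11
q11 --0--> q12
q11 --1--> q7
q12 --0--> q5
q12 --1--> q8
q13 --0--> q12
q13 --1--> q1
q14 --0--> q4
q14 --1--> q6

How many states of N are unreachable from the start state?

4

Starting at q12 and following transitions, the reachable set is {q0, q1, q4, q5, q6, q7, q8, q9, q11, q12, q13}. That leaves q2, q3, q10, q14 unreachable — 4 in total.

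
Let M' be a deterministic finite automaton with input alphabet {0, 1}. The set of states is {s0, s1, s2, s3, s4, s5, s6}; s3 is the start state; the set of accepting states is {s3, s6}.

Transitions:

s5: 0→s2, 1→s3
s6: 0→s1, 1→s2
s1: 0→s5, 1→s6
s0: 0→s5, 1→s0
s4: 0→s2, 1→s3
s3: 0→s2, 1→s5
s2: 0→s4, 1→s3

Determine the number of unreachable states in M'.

3

Starting at s3 and following transitions, the reachable set is {s2, s3, s4, s5}. That leaves s0, s1, s6 unreachable — 3 in total.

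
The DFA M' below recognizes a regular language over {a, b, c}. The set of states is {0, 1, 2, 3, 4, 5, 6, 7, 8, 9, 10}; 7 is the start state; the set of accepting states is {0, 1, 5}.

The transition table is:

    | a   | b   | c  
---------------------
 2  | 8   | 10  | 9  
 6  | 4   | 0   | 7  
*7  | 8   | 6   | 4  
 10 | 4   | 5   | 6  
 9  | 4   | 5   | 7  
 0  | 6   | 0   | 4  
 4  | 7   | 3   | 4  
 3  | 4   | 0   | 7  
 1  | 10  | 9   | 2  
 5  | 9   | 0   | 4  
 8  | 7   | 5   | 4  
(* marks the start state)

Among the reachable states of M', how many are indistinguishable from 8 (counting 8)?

1

Reachable states from the start: {0,3,4,5,6,7,8,9}. Unreachable: {1,2,10} — drop them.
Initial partition by acceptance: {0,5} | {3,4,6,7,8,9}.
Split {3,4,6,7,8,9} by δ(·,b) → {3,6,8,9} and {4,7}.
Split {4,7} by δ(·,a) → {4} and {7}.
Refine {3,6,8,9} on symbol a: members go to different blocks, giving {3,6,9} and {8}.
No further refinement is possible. Final partition (5 blocks): {0,5} | {3,6,9} | {4} | {7} | {8}.
The equivalence class containing 8 is {8}, of size 1.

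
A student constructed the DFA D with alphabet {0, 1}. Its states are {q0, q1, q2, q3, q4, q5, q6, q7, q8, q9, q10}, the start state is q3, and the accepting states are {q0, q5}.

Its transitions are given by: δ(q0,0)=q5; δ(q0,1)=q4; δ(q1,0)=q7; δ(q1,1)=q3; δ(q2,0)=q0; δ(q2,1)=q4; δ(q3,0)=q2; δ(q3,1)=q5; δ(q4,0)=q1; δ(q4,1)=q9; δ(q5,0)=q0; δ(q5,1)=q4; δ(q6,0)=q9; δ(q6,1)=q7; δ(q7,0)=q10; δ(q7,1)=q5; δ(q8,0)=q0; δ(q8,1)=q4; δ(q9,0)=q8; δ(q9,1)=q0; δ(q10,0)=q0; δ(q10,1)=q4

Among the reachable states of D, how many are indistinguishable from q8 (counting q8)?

3

Reachable states from the start: {q0,q1,q2,q3,q4,q5,q7,q8,q9,q10}. Unreachable: {q6} — drop them.
Start with accepting vs non-accepting: {q0,q5} | {q1,q2,q3,q4,q7,q8,q9,q10}.
On input 0, block {q1,q2,q3,q4,q7,q8,q9,q10} splits into {q1,q3,q4,q7,q9} and {q2,q8,q10}.
On input 0, block {q1,q3,q4,q7,q9} splits into {q3,q7,q9} and {q1,q4}.
On input 0, block {q1,q4} splits into {q1} and {q4}.
No further refinement is possible. Final partition (5 blocks): {q0,q5} | {q3,q7,q9} | {q2,q8,q10} | {q1} | {q4}.
State q8 belongs to the block {q2,q8,q10}, which has 3 states.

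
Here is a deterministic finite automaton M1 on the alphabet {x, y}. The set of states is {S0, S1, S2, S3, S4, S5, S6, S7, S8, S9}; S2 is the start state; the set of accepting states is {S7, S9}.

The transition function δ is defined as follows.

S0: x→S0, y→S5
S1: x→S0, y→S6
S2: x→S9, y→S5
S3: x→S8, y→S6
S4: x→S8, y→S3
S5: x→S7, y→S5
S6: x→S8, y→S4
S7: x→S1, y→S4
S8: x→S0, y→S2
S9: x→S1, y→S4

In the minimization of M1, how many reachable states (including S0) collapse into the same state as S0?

2

Start with accepting vs non-accepting: {S7,S9} | {S0,S1,S2,S3,S4,S5,S6,S8}.
Split {S0,S1,S2,S3,S4,S5,S6,S8} by δ(·,x) → {S0,S1,S3,S4,S6,S8} and {S2,S5}.
Refine {S0,S1,S3,S4,S6,S8} on symbol y: members go to different blocks, giving {S1,S3,S4,S6} and {S0,S8}.
No further refinement is possible. Final partition (4 blocks): {S7,S9} | {S1,S3,S4,S6} | {S2,S5} | {S0,S8}.
State S0 belongs to the block {S0,S8}, which has 2 states.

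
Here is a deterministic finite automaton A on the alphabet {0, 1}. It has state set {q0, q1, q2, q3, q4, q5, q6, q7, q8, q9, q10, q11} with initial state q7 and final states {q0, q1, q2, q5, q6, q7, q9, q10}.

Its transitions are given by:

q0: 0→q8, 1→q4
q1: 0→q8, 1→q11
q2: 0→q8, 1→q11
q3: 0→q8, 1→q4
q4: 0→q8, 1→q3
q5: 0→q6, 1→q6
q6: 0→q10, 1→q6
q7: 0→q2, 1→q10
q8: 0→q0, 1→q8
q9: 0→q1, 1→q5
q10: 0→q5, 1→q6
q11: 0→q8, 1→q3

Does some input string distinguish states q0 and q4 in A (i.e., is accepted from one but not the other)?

Yes

First remove the unreachable states {q1,q9}; 10 states remain.
Initial partition by acceptance: {q0,q2,q5,q6,q7,q10} | {q3,q4,q8,q11}.
Refine {q0,q2,q5,q6,q7,q10} on symbol 0: members go to different blocks, giving {q5,q6,q7,q10} and {q0,q2}.
On input 0, block {q5,q6,q7,q10} splits into {q5,q6,q10} and {q7}.
On input 0, block {q3,q4,q8,q11} splits into {q3,q4,q11} and {q8}.
No further refinement is possible. Final partition (5 blocks): {q5,q6,q10} | {q3,q4,q11} | {q0,q2} | {q7} | {q8}.
q0 and q4 end up in different blocks, so they are distinguishable. For instance, the string 'ε' is accepted from only q0.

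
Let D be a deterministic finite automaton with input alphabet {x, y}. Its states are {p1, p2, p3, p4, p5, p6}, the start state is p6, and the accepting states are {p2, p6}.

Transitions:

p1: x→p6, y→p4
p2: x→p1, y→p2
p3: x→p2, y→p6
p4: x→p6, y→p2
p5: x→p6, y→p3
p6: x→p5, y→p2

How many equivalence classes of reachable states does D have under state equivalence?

3

Every state is reachable, so we keep all 6.
Start with accepting vs non-accepting: {p2,p6} | {p1,p3,p4,p5}.
Split {p1,p3,p4,p5} by δ(·,y) → {p1,p5} and {p3,p4}.
Stable partition: {p2,p6} | {p1,p5} | {p3,p4} — 3 equivalence classes.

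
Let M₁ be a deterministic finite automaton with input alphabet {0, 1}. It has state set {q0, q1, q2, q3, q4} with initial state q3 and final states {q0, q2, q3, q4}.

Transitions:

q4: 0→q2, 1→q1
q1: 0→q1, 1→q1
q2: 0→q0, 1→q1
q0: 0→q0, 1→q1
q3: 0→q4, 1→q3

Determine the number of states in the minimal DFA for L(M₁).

Start with accepting vs non-accepting: {q0,q2,q3,q4} | {q1}.
Refine {q0,q2,q3,q4} on symbol 1: members go to different blocks, giving {q0,q2,q4} and {q3}.
No further refinement is possible. Final partition (3 blocks): {q0,q2,q4} | {q1} | {q3}.

3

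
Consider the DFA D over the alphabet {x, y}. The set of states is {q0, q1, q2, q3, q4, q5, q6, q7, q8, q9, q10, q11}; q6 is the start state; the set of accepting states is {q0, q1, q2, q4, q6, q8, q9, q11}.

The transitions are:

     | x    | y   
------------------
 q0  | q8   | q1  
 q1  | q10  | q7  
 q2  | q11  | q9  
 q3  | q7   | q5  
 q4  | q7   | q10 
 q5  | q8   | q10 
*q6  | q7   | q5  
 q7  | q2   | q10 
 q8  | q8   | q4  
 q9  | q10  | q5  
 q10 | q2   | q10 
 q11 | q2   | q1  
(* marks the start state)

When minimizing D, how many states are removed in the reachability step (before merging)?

2

No path from q6 leads to q0, q3; the other 10 states are all reachable.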